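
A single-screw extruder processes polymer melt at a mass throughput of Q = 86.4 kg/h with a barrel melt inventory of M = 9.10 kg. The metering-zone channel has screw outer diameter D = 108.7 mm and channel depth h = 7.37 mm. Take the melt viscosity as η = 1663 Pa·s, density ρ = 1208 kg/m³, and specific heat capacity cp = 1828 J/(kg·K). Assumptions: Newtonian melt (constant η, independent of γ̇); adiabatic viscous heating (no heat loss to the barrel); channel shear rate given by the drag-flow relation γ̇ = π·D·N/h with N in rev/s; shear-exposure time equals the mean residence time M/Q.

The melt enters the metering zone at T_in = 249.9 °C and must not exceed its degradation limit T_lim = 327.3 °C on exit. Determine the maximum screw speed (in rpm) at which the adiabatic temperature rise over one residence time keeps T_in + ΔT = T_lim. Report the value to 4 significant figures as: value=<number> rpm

Q_s = Q / 3600 = 86.4 / 3600 = 0.024 kg/s
t_res = M / Q_s = 9.10 / 0.024 = 379.167 s
D = 108.7 mm = 0.1087 m;  h = 7.37 mm = 0.00737 m
ΔT_a = T_lim − T_in = 327.3 − 249.9 = 77.4 K
γ̇_max² = ΔT_a·ρ·cp/(η·t_res) = 77.4·1208·1828/(1663·379.167) = 271.058 s⁻²
γ̇_max = √271.058 = 16.4638 s⁻¹
Solve γ̇ = πDN/h for N: N_max = γ̇_max·h/(π·D) = 16.4638 × 0.00737 / (π × 0.1087) = 0.355319 rev/s = 21.3192 rpm

value=21.32 rpm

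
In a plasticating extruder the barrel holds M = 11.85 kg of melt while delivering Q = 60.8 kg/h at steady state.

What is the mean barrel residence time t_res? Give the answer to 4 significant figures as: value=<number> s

value=701.6 s

Throughput in SI: Q_s = 60.8 kg/h ÷ 3600 s/h = 0.0168889 kg/s
Mean residence time: t_res = M/Q_s = 11.85 kg / 0.0168889 kg/s = 701.645 s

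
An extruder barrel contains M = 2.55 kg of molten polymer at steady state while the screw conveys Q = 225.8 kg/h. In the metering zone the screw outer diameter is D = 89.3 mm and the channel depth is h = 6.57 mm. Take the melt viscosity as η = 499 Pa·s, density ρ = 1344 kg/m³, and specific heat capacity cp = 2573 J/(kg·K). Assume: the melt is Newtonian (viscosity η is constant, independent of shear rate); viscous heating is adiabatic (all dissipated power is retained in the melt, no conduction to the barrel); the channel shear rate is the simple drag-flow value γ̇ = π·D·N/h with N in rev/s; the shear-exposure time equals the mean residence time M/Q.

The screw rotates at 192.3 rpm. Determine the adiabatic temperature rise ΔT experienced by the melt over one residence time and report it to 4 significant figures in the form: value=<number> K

value=109.9 K

Q_s = Q / 3600 = 225.8 / 3600 = 0.0627222 kg/s
t_res = M / Q_s = 2.55 ÷ 0.0627222 = 40.6554 s
Convert to SI: D = 0.0893 m, h = 0.00657 m, N = 192.3/60 = 3.205 rev/s
γ̇ = π·D·N / h = π · 0.0893 · 3.205 / 0.00657 = 136.856 s⁻¹
Adiabatic rise: ΔT = η γ̇² t_res / (ρ cp) = 499·(136.856)²·40.6554 / (1344·2573) = 109.877 K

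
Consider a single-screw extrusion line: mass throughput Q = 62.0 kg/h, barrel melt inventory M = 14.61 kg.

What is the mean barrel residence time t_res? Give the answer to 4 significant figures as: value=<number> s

value=848.3 s

Q_s = Q / 3600 = 62.0 / 3600 = 0.0172222 kg/s
Mean residence time: t_res = M/Q_s = 14.61 kg / 0.0172222 kg/s = 848.323 s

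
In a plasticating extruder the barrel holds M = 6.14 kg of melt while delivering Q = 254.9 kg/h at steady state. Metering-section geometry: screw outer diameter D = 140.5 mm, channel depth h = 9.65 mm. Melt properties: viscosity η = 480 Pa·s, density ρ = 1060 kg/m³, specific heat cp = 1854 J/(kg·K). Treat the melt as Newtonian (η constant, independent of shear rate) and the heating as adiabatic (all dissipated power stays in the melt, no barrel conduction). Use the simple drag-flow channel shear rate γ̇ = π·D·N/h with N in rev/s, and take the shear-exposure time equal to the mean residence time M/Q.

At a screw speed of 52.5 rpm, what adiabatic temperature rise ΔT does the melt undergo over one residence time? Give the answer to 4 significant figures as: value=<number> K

value=33.93 K

Q_s = Q / 3600 = 254.9 / 3600 = 0.0708056 kg/s
t_res = M / Q_s = 6.14 ÷ 0.0708056 = 86.7164 s
Geometry in metres: D = 140.5 mm → 0.1405 m, h = 9.65 mm → 0.00965 m; screw speed N = 52.5 rpm = 0.875 rev/s
γ̇ = π D N / h = (π)(0.1405)(0.875) / 0.00965 = 40.0228 s⁻¹
ΔT = η·γ̇²·t_res/(ρ·cp) = [480 × 40.0228² × 86.7164] / [1060 × 1854] = 33.9266 K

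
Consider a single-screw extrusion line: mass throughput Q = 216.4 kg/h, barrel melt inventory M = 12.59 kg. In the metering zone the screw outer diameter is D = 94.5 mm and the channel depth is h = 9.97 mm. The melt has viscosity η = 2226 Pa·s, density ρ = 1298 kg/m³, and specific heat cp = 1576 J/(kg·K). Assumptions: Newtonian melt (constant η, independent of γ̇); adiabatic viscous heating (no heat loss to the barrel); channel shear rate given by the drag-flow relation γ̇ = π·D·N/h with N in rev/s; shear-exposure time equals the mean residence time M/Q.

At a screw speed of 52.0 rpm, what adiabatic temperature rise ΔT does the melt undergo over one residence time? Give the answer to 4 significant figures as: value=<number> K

Q_s = Q / 3600 = 216.4 / 3600 = 0.0601111 kg/s
t_res = M / Q_s = 12.59 / 0.0601111 = 209.445 s
D = 94.5 mm = 0.0945 m;  h = 9.97 mm = 0.00997 m;  N = 52.0 rpm / 60 = 0.866667 rev/s
γ̇ = π·D·N / h = π · 0.0945 · 0.866667 / 0.00997 = 25.8071 s⁻¹
ΔT = η·γ̇²·t_res/(ρ·cp) = [2226 × 25.8071² × 209.445] / [1298 × 1576] = 151.79 K

value=151.8 K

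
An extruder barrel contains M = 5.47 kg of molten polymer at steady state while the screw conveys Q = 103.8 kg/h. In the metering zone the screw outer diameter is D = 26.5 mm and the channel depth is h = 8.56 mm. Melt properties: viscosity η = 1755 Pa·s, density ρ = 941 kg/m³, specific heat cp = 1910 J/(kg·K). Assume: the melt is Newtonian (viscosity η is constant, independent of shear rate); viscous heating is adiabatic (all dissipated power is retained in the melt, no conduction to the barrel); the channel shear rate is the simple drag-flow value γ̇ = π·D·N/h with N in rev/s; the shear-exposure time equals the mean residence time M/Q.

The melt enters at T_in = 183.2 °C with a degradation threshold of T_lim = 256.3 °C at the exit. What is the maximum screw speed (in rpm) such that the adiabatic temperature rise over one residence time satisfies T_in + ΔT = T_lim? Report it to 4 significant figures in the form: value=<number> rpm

Q_s = Q / 3600 = 103.8 / 3600 = 0.0288333 kg/s
Mean residence time: t_res = M/Q_s = 5.47 kg / 0.0288333 kg/s = 189.711 s
D = 26.5 mm = 0.0265 m;  h = 8.56 mm = 0.00856 m
ΔT_a = T_lim − T_in = 256.3 − 183.2 = 73.1 K
γ̇_max² = ΔT_a·ρ·cp / (η·t_res) = [73.1 × 941 × 1910] / [1755 × 189.711] = 394.612 s⁻²
Take the square root: γ̇_max = √(394.612) = 19.8649 s⁻¹
Solve γ̇ = πDN/h for N: N_max = γ̇_max·h/(π·D) = 19.8649 × 0.00856 / (π × 0.0265) = 2.04251 rev/s = 122.55 rpm

value=122.6 rpm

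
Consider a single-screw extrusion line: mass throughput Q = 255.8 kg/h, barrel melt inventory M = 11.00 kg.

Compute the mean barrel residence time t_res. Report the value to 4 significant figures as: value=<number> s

Throughput in SI: Q_s = 255.8 kg/h ÷ 3600 s/h = 0.0710556 kg/s
Mean residence time: t_res = M/Q_s = 11.00 kg / 0.0710556 kg/s = 154.808 s

value=154.8 s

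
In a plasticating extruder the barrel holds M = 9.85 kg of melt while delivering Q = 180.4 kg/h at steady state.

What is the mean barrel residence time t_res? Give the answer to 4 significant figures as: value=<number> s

Q_s = Q / 3600 = 180.4 / 3600 = 0.0501111 kg/s
t_res = M / Q_s = 9.85 / 0.0501111 = 196.563 s

value=196.6 s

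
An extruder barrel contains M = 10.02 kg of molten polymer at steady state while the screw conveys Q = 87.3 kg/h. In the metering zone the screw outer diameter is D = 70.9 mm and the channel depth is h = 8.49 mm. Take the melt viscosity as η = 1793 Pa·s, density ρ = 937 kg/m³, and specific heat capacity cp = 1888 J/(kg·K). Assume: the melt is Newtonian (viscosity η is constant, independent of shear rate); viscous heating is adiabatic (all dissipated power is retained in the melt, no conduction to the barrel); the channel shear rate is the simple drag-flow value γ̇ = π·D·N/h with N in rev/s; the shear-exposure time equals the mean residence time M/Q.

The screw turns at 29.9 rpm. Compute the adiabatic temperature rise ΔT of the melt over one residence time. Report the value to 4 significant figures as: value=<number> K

Q_s = Q / 3600 = 87.3 / 3600 = 0.02425 kg/s
t_res = M / Q_s = 10.02 / 0.02425 = 413.196 s
D = 70.9 mm = 0.0709 m;  h = 8.49 mm = 0.00849 m;  N = 29.9 rpm / 60 = 0.498333 rev/s
Shear rate: γ̇ = πDN/h = π·0.0709·0.498333/0.00849 = 13.074 s⁻¹
ΔT = η·γ̇²·t_res/(ρ·cp) = [1793 × 13.074² × 413.196] / [937 × 1888] = 71.5832 K

value=71.58 K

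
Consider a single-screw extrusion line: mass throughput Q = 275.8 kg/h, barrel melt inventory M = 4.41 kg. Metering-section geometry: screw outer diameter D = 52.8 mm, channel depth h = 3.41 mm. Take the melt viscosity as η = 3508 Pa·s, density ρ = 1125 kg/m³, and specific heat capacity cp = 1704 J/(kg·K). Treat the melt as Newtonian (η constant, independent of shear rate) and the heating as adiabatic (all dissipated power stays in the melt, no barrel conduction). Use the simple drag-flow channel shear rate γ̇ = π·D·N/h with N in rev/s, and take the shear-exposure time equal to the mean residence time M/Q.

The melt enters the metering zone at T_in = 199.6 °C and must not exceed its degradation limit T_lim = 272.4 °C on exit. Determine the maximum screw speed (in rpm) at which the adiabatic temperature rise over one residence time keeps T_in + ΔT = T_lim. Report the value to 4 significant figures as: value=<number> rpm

value=32.43 rpm

Throughput in SI: Q_s = 275.8 kg/h ÷ 3600 s/h = 0.0766111 kg/s
Mean residence time: t_res = M/Q_s = 4.41 kg / 0.0766111 kg/s = 57.5635 s
Geometry in SI: D = 52.8 mm → 0.0528 m, h = 3.41 mm → 0.00341 m
ΔT_a = T_lim − T_in = 272.4 − 199.6 = 72.8 K
γ̇_max² = ΔT_a·ρ·cp / (η·t_res) = [72.8 × 1125 × 1704] / [3508 × 57.5635] = 691.11 s⁻²
γ̇_max = √691.11 = 26.289 s⁻¹
N_max = γ̇_max·h / (π·D) = 26.289 · 0.00341 / (π · 0.0528) = 0.540436 rev/s = 32.4261 rpm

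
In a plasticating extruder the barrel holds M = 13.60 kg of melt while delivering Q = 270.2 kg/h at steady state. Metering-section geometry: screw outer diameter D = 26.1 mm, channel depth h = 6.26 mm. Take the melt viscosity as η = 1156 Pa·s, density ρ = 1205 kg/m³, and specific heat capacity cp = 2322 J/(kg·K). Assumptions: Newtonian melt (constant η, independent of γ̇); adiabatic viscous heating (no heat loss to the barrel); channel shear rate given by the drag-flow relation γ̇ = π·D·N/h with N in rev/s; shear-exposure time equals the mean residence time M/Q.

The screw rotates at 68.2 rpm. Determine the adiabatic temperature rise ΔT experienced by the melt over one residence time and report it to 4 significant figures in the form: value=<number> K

Throughput in SI: Q_s = 270.2 kg/h ÷ 3600 s/h = 0.0750556 kg/s
t_res = M / Q_s = 13.60 / 0.0750556 = 181.199 s
Convert to SI: D = 0.0261 m, h = 0.00626 m, N = 68.2/60 = 1.13667 rev/s
γ̇ = π·D·N / h = π · 0.0261 · 1.13667 / 0.00626 = 14.8884 s⁻¹
Adiabatic rise: ΔT = η γ̇² t_res / (ρ cp) = 1156·(14.8884)²·181.199 / (1205·2322) = 16.5945 K

value=16.59 K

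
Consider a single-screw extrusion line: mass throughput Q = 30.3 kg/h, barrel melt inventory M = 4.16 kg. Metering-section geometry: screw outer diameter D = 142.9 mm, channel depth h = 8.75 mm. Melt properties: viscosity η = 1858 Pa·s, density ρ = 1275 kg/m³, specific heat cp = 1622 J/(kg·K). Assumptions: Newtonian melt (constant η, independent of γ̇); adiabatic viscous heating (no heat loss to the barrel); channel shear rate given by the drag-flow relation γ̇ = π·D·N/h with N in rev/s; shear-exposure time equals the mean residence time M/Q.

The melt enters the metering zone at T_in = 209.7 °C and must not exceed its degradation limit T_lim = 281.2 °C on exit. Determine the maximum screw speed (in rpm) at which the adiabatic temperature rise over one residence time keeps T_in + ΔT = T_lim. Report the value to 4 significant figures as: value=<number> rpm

value=14.84 rpm

Q_s = Q / 3600 = 30.3 / 3600 = 0.00841667 kg/s
t_res = M / Q_s = 4.16 / 0.00841667 = 494.257 s
D = 142.9 mm = 0.1429 m;  h = 8.75 mm = 0.00875 m
Allowable rise: ΔT_a = T_lim − T_in = 281.2 − 209.7 = 71.5 K
γ̇_max² = ΔT_a·ρ·cp/(η·t_res) = 71.5·1275·1622/(1858·494.257) = 161.016 s⁻²
Take the square root: γ̇_max = √(161.016) = 12.6892 s⁻¹
N_max = γ̇_max h / (πD) = 12.6892·0.00875/(π·0.1429) = 0.24732 rev/s → ×60 = 14.8392 rpm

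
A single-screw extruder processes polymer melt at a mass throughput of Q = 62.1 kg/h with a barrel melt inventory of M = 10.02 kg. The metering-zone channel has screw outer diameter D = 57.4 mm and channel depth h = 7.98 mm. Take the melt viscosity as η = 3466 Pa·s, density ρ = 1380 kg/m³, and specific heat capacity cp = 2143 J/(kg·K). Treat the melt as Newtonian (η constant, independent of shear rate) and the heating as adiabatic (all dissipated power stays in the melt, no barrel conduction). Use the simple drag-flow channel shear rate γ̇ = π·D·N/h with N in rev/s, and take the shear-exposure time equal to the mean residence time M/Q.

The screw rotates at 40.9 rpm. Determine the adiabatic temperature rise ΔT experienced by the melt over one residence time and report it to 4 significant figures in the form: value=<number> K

Throughput in SI: Q_s = 62.1 kg/h ÷ 3600 s/h = 0.01725 kg/s
t_res = M / Q_s = 10.02 / 0.01725 = 580.87 s
D = 57.4 mm = 0.0574 m;  h = 7.98 mm = 0.00798 m;  N = 40.9 rpm / 60 = 0.681667 rev/s
γ̇ = π D N / h = (π)(0.0574)(0.681667) / 0.00798 = 15.4039 s⁻¹
Adiabatic rise: ΔT = η γ̇² t_res / (ρ cp) = 3466·(15.4039)²·580.87 / (1380·2143) = 161.535 K

value=161.5 K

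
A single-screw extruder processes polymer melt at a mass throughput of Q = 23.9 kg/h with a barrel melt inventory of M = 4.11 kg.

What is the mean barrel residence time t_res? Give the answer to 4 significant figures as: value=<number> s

value=619.1 s

Q_s = Q / 3600 = 23.9 / 3600 = 0.00663889 kg/s
t_res = M / Q_s = 4.11 ÷ 0.00663889 = 619.079 s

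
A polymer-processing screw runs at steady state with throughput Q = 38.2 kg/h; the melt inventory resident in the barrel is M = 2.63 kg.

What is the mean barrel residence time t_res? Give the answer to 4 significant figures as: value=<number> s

Throughput in SI: Q_s = 38.2 kg/h ÷ 3600 s/h = 0.0106111 kg/s
Mean residence time: t_res = M/Q_s = 2.63 kg / 0.0106111 kg/s = 247.853 s

value=247.9 s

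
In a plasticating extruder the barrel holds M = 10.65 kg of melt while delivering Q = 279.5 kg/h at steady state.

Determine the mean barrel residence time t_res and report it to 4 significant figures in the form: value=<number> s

Convert throughput: Q = 279.5 kg/h = 279.5/3600 = 0.0776389 kg/s
t_res = M / Q_s = 10.65 ÷ 0.0776389 = 137.174 s

value=137.2 s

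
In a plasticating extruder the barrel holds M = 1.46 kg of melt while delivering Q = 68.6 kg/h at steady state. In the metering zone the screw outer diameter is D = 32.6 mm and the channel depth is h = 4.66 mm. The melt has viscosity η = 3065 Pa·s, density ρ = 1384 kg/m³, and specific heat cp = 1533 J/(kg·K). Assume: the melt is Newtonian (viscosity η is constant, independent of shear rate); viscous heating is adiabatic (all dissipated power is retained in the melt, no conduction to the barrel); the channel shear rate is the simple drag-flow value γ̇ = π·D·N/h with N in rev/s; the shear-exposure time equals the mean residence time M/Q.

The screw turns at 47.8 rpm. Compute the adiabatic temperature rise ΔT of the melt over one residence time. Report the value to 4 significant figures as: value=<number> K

value=33.93 K

Q_s = Q / 3600 = 68.6 / 3600 = 0.0190556 kg/s
t_res = M / Q_s = 1.46 / 0.0190556 = 76.6181 s
Convert to SI: D = 0.0326 m, h = 0.00466 m, N = 47.8/60 = 0.796667 rev/s
γ̇ = π·D·N / h = π · 0.0326 · 0.796667 / 0.00466 = 17.5089 s⁻¹
ΔT = η·γ̇²·t_res / (ρ·cp) = 3065 · (17.5089)² · 76.6181 / (1384 · 1533) = 33.9313 K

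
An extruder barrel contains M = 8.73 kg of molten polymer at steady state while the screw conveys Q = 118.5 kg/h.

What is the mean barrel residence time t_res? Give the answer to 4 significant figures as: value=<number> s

value=265.2 s

Convert throughput: Q = 118.5 kg/h = 118.5/3600 = 0.0329167 kg/s
t_res = M / Q_s = 8.73 ÷ 0.0329167 = 265.215 s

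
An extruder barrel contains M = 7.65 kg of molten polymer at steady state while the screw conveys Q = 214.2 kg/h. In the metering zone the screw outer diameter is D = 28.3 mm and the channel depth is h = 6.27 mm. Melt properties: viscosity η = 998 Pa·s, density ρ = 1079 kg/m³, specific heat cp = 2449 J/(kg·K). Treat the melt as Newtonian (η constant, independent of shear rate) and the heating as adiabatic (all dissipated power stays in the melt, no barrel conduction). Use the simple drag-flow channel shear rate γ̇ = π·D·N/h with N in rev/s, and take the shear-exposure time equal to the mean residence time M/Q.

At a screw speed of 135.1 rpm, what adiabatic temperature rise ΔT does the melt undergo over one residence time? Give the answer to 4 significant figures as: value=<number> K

Q_s = Q / 3600 = 214.2 / 3600 = 0.0595 kg/s
t_res = M / Q_s = 7.65 / 0.0595 = 128.571 s
Geometry in metres: D = 28.3 mm → 0.0283 m, h = 6.27 mm → 0.00627 m; screw speed N = 135.1 rpm = 2.25167 rev/s
Shear rate: γ̇ = πDN/h = π·0.0283·2.25167/0.00627 = 31.9281 s⁻¹
ΔT = η·γ̇²·t_res / (ρ·cp) = 998 · (31.9281)² · 128.571 / (1079 · 2449) = 49.5006 K

value=49.50 K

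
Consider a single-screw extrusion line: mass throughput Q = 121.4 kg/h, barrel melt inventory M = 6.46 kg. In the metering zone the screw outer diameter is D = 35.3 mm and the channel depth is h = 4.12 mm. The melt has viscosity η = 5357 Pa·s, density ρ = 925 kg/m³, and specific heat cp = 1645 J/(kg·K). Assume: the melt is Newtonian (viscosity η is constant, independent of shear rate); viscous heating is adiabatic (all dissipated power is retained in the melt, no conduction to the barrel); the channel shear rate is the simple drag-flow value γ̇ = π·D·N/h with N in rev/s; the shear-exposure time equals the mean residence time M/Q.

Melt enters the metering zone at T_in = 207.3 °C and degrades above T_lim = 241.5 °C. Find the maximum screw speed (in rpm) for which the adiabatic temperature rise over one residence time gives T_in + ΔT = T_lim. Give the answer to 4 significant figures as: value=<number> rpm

value=15.87 rpm

Q_s = Q / 3600 = 121.4 / 3600 = 0.0337222 kg/s
t_res = M / Q_s = 6.46 / 0.0337222 = 191.565 s
Convert to metres: D = 0.0353 m, h = 0.00412 m
ΔT_a = T_lim − T_in = 241.5 − 207.3 = 34.2 K
Invert ΔT = ηγ̇²t_res/(ρcp) for γ̇: γ̇_max² = ΔT_a ρ cp / (η t_res) = 34.2·925·1645 / (5357·191.565) = 50.7103 s⁻²
γ̇_max = sqrt(50.7103) = 7.12111 s⁻¹
N_max = γ̇_max·h / (π·D) = 7.12111 · 0.00412 / (π · 0.0353) = 0.264558 rev/s = 15.8735 rpm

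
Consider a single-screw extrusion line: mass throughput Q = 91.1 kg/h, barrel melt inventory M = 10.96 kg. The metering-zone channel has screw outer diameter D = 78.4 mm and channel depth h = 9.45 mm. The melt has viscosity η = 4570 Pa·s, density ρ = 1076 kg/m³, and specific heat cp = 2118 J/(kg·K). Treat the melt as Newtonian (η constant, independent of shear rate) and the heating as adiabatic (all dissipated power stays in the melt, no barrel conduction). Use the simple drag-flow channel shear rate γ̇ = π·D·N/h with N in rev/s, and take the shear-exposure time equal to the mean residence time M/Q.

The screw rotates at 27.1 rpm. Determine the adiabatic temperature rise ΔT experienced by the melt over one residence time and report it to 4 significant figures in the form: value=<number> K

value=120.4 K

Convert throughput: Q = 91.1 kg/h = 91.1/3600 = 0.0253056 kg/s
Mean residence time: t_res = M/Q_s = 10.96 kg / 0.0253056 kg/s = 433.106 s
D = 78.4 mm = 0.0784 m;  h = 9.45 mm = 0.00945 m;  N = 27.1 rpm / 60 = 0.451667 rev/s
γ̇ = π·D·N / h = π · 0.0784 · 0.451667 / 0.00945 = 11.7721 s⁻¹
ΔT = η·γ̇²·t_res / (ρ·cp) = 4570 · (11.7721)² · 433.106 / (1076 · 2118) = 120.359 K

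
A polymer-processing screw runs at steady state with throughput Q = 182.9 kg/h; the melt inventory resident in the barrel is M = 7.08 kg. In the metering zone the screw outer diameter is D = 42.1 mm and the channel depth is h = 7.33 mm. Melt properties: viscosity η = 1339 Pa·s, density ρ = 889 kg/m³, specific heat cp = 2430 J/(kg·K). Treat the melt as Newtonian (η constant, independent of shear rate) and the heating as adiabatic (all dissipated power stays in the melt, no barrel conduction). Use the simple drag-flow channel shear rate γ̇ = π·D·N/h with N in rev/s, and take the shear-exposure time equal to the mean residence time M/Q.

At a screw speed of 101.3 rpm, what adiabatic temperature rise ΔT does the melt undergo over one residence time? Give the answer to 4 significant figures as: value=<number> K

value=80.16 K

Convert throughput: Q = 182.9 kg/h = 182.9/3600 = 0.0508056 kg/s
t_res = M / Q_s = 7.08 ÷ 0.0508056 = 139.355 s
Convert to SI: D = 0.0421 m, h = 0.00733 m, N = 101.3/60 = 1.68833 rev/s
γ̇ = π D N / h = (π)(0.0421)(1.68833) / 0.00733 = 30.4639 s⁻¹
ΔT = η·γ̇²·t_res/(ρ·cp) = [1339 × 30.4639² × 139.355] / [889 × 2430] = 80.1617 K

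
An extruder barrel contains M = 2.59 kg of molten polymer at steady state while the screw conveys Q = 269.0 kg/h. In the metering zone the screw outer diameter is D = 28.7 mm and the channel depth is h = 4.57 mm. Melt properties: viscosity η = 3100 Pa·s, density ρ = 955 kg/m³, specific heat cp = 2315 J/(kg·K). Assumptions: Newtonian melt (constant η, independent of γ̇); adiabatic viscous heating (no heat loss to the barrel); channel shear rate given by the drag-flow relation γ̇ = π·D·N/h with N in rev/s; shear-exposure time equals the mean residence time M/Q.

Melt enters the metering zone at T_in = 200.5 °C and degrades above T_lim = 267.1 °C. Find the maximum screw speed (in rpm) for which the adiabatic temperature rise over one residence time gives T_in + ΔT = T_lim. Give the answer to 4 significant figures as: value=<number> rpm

value=112.6 rpm

Convert throughput: Q = 269.0 kg/h = 269.0/3600 = 0.0747222 kg/s
Mean residence time: t_res = M/Q_s = 2.59 kg / 0.0747222 kg/s = 34.6617 s
Geometry in SI: D = 28.7 mm → 0.0287 m, h = 4.57 mm → 0.00457 m
Allowable rise: ΔT_a = T_lim − T_in = 267.1 − 200.5 = 66.6 K
Invert ΔT = ηγ̇²t_res/(ρcp) for γ̇: γ̇_max² = ΔT_a ρ cp / (η t_res) = 66.6·955·2315 / (3100·34.6617) = 1370.3 s⁻²
Take the square root: γ̇_max = √(1370.3) = 37.0176 s⁻¹
Solve γ̇ = πDN/h for N: N_max = γ̇_max·h/(π·D) = 37.0176 × 0.00457 / (π × 0.0287) = 1.87626 rev/s = 112.576 rpm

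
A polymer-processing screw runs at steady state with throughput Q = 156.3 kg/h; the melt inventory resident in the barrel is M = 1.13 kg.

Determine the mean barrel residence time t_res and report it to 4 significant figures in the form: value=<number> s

Convert throughput: Q = 156.3 kg/h = 156.3/3600 = 0.0434167 kg/s
t_res = M / Q_s = 1.13 ÷ 0.0434167 = 26.0269 s

value=26.03 s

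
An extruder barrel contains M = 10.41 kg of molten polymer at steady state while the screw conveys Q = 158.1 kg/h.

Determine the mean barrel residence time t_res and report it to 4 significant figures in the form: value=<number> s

value=237.0 s

Q_s = Q / 3600 = 158.1 / 3600 = 0.0439167 kg/s
Mean residence time: t_res = M/Q_s = 10.41 kg / 0.0439167 kg/s = 237.04 s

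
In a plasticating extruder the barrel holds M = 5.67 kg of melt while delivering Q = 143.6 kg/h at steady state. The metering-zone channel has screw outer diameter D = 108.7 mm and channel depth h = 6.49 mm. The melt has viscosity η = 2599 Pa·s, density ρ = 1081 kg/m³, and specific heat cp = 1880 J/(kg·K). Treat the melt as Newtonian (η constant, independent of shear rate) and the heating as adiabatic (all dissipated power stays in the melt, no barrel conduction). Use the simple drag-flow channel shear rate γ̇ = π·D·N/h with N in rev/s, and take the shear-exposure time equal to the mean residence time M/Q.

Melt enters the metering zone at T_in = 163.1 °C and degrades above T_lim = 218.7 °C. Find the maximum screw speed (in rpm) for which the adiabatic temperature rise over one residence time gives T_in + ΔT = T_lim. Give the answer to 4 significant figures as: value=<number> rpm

value=19.94 rpm

Throughput in SI: Q_s = 143.6 kg/h ÷ 3600 s/h = 0.0398889 kg/s
t_res = M / Q_s = 5.67 ÷ 0.0398889 = 142.145 s
D = 108.7 mm = 0.1087 m;  h = 6.49 mm = 0.00649 m
ΔT_a = T_lim − T_in = 218.7 − 163.1 = 55.6 K
Invert ΔT = ηγ̇²t_res/(ρcp) for γ̇: γ̇_max² = ΔT_a ρ cp / (η t_res) = 55.6·1081·1880 / (2599·142.145) = 305.859 s⁻²
γ̇_max = √305.859 = 17.4888 s⁻¹
Solve γ̇ = πDN/h for N: N_max = γ̇_max·h/(π·D) = 17.4888 × 0.00649 / (π × 0.1087) = 0.332373 rev/s = 19.9424 rpm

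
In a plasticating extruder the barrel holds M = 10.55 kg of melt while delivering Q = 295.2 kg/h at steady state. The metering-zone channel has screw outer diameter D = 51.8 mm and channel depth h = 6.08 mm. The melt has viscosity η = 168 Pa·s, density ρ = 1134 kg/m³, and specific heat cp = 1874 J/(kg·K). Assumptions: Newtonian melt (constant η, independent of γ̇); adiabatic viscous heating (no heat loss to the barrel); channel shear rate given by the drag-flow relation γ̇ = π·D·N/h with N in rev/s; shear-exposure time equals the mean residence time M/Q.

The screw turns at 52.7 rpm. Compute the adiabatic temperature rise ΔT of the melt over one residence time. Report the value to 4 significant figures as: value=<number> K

value=5.621 K

Convert throughput: Q = 295.2 kg/h = 295.2/3600 = 0.082 kg/s
Mean residence time: t_res = M/Q_s = 10.55 kg / 0.082 kg/s = 128.659 s
D = 51.8 mm = 0.0518 m;  h = 6.08 mm = 0.00608 m;  N = 52.7 rpm / 60 = 0.878333 rev/s
γ̇ = π D N / h = (π)(0.0518)(0.878333) / 0.00608 = 23.5091 s⁻¹
ΔT = η·γ̇²·t_res/(ρ·cp) = [168 × 23.5091² × 128.659] / [1134 × 1874] = 5.62129 K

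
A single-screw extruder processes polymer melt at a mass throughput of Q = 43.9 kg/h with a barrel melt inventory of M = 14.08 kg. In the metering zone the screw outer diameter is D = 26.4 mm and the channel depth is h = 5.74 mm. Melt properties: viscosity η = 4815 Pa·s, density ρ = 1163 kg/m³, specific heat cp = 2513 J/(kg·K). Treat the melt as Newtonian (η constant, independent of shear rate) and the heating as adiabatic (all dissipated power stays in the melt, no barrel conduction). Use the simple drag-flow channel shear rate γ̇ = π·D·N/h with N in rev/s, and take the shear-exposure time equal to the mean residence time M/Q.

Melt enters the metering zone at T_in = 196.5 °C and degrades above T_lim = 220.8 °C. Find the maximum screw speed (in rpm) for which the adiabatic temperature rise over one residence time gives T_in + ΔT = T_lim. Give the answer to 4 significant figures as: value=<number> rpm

value=14.84 rpm

Convert throughput: Q = 43.9 kg/h = 43.9/3600 = 0.0121944 kg/s
Mean residence time: t_res = M/Q_s = 14.08 kg / 0.0121944 kg/s = 1154.62 s
Convert to metres: D = 0.0264 m, h = 0.00574 m
Allowable rise: ΔT_a = T_lim − T_in = 220.8 − 196.5 = 24.3 K
γ̇_max² = ΔT_a·ρ·cp / (η·t_res) = [24.3 × 1163 × 2513] / [4815 × 1154.62] = 12.7744 s⁻²
γ̇_max = sqrt(12.7744) = 3.57413 s⁻¹
N_max = γ̇_max·h / (π·D) = 3.57413 · 0.00574 / (π · 0.0264) = 0.24736 rev/s = 14.8416 rpm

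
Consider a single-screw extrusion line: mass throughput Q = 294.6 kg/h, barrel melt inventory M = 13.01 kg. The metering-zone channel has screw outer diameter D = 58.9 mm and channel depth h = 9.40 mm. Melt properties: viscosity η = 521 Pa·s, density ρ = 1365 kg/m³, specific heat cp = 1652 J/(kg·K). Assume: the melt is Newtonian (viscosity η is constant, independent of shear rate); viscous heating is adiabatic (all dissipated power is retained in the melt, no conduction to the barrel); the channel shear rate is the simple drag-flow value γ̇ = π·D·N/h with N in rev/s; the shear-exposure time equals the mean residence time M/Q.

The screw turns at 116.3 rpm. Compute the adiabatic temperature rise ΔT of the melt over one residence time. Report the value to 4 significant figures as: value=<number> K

value=53.48 K

Throughput in SI: Q_s = 294.6 kg/h ÷ 3600 s/h = 0.0818333 kg/s
t_res = M / Q_s = 13.01 ÷ 0.0818333 = 158.982 s
D = 58.9 mm = 0.0589 m;  h = 9.40 mm = 0.0094 m;  N = 116.3 rpm / 60 = 1.93833 rev/s
Shear rate: γ̇ = πDN/h = π·0.0589·1.93833/0.0094 = 38.1563 s⁻¹
Adiabatic rise: ΔT = η γ̇² t_res / (ρ cp) = 521·(38.1563)²·158.982 / (1365·1652) = 53.4778 K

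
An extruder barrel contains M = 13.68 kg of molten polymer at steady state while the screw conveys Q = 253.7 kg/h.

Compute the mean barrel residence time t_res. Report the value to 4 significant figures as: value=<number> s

value=194.1 s

Convert throughput: Q = 253.7 kg/h = 253.7/3600 = 0.0704722 kg/s
t_res = M / Q_s = 13.68 / 0.0704722 = 194.119 s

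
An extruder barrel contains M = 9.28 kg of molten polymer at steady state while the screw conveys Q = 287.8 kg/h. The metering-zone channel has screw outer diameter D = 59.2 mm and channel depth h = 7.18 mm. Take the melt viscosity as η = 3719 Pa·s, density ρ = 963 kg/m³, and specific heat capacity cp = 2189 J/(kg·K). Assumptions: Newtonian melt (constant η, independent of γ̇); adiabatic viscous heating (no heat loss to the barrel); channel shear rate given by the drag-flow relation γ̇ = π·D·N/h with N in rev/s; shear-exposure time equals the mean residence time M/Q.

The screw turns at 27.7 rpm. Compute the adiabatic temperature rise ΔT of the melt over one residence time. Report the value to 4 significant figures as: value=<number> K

Throughput in SI: Q_s = 287.8 kg/h ÷ 3600 s/h = 0.0799444 kg/s
Mean residence time: t_res = M/Q_s = 9.28 kg / 0.0799444 kg/s = 116.081 s
D = 59.2 mm = 0.0592 m;  h = 7.18 mm = 0.00718 m;  N = 27.7 rpm / 60 = 0.461667 rev/s
γ̇ = π D N / h = (π)(0.0592)(0.461667) / 0.00718 = 11.9585 s⁻¹
Adiabatic rise: ΔT = η γ̇² t_res / (ρ cp) = 3719·(11.9585)²·116.081 / (963·2189) = 29.2863 K

value=29.29 K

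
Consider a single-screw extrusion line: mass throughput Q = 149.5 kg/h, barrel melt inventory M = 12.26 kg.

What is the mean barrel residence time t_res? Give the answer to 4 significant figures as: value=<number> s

value=295.2 s

Q_s = Q / 3600 = 149.5 / 3600 = 0.0415278 kg/s
t_res = M / Q_s = 12.26 ÷ 0.0415278 = 295.224 s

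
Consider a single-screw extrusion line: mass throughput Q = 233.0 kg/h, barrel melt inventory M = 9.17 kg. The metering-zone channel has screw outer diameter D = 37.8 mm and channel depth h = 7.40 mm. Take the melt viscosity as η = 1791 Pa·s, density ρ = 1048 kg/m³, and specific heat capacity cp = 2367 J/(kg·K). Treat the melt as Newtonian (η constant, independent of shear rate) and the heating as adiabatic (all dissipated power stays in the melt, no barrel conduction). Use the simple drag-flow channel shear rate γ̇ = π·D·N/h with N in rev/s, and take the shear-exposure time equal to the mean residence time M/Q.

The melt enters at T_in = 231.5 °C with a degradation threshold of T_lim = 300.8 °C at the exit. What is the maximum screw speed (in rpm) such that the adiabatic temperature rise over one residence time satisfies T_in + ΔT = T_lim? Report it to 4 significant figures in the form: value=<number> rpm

Q_s = Q / 3600 = 233.0 / 3600 = 0.0647222 kg/s
t_res = M / Q_s = 9.17 ÷ 0.0647222 = 141.682 s
D = 37.8 mm = 0.0378 m;  h = 7.40 mm = 0.0074 m
ΔT_a = T_lim − T_in = 300.8 °C − 231.5 °C = 69.3 K
γ̇_max² = ΔT_a·ρ·cp / (η·t_res) = [69.3 × 1048 × 2367] / [1791 × 141.682] = 677.456 s⁻²
γ̇_max = √677.456 = 26.028 s⁻¹
Solve γ̇ = πDN/h for N: N_max = γ̇_max·h/(π·D) = 26.028 × 0.0074 / (π × 0.0378) = 1.62192 rev/s = 97.3155 rpm

value=97.32 rpm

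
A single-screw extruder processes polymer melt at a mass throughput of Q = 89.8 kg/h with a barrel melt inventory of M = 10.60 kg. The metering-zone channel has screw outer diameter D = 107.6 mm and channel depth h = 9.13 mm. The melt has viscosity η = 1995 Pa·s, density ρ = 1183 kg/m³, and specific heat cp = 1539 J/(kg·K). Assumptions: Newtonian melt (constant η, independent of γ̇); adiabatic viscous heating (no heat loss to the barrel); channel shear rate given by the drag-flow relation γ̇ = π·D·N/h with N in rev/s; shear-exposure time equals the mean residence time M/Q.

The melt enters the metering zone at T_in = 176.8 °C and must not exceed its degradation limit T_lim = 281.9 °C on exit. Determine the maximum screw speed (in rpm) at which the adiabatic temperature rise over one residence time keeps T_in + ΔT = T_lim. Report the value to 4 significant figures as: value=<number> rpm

Throughput in SI: Q_s = 89.8 kg/h ÷ 3600 s/h = 0.0249444 kg/s
t_res = M / Q_s = 10.60 ÷ 0.0249444 = 424.944 s
Convert to metres: D = 0.1076 m, h = 0.00913 m
Allowable rise: ΔT_a = T_lim − T_in = 281.9 − 176.8 = 105.1 K
Invert ΔT = ηγ̇²t_res/(ρcp) for γ̇: γ̇_max² = ΔT_a ρ cp / (η t_res) = 105.1·1183·1539 / (1995·424.944) = 225.71 s⁻²
Take the square root: γ̇_max = √(225.71) = 15.0237 s⁻¹
N_max = γ̇_max h / (πD) = 15.0237·0.00913/(π·0.1076) = 0.405774 rev/s → ×60 = 24.3464 rpm

value=24.35 rpm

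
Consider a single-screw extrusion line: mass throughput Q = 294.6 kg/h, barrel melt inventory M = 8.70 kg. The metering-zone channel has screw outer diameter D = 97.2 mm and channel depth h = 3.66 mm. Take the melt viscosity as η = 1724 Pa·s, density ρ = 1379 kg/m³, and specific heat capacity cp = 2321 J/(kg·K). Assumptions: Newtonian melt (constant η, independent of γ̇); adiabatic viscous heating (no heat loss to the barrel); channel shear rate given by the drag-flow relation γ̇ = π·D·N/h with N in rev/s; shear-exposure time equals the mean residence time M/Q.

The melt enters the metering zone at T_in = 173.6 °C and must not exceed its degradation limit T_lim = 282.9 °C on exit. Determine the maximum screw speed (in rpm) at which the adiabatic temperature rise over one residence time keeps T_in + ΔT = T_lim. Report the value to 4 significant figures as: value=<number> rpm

Convert throughput: Q = 294.6 kg/h = 294.6/3600 = 0.0818333 kg/s
Mean residence time: t_res = M/Q_s = 8.70 kg / 0.0818333 kg/s = 106.314 s
D = 97.2 mm = 0.0972 m;  h = 3.66 mm = 0.00366 m
Allowable rise: ΔT_a = T_lim − T_in = 282.9 − 173.6 = 109.3 K
γ̇_max² = ΔT_a·ρ·cp/(η·t_res) = 109.3·1379·2321/(1724·106.314) = 1908.68 s⁻²
Take the square root: γ̇_max = √(1908.68) = 43.6885 s⁻¹
Solve γ̇ = πDN/h for N: N_max = γ̇_max·h/(π·D) = 43.6885 × 0.00366 / (π × 0.0972) = 0.523639 rev/s = 31.4183 rpm

value=31.42 rpm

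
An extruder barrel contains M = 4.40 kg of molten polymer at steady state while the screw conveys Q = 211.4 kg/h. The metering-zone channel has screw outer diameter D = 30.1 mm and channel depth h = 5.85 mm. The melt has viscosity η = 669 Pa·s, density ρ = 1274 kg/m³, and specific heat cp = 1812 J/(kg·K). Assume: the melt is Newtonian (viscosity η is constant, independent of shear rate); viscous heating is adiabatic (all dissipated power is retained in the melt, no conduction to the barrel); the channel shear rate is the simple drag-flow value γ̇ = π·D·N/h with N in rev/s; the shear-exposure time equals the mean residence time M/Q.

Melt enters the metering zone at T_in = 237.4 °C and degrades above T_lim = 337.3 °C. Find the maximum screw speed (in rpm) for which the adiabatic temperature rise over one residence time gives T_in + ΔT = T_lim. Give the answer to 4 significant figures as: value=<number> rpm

value=251.8 rpm

Throughput in SI: Q_s = 211.4 kg/h ÷ 3600 s/h = 0.0587222 kg/s
Mean residence time: t_res = M/Q_s = 4.40 kg / 0.0587222 kg/s = 74.929 s
Convert to metres: D = 0.0301 m, h = 0.00585 m
Allowable rise: ΔT_a = T_lim − T_in = 337.3 − 237.4 = 99.9 K
γ̇_max² = ΔT_a·ρ·cp / (η·t_res) = [99.9 × 1274 × 1812] / [669 × 74.929] = 4600.62 s⁻²
γ̇_max = sqrt(4600.62) = 67.8279 s⁻¹
N_max = γ̇_max·h / (π·D) = 67.8279 · 0.00585 / (π · 0.0301) = 4.19612 rev/s = 251.767 rpm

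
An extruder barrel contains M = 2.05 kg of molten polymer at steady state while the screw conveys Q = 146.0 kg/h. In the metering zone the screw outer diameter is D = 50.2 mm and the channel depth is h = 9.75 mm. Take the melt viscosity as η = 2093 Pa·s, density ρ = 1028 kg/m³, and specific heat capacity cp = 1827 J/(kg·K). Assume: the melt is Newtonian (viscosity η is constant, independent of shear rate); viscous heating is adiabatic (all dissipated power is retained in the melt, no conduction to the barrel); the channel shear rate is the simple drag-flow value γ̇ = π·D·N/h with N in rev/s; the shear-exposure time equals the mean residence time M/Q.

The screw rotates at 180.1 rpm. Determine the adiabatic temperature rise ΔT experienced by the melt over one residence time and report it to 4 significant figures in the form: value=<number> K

value=132.8 K

Convert throughput: Q = 146.0 kg/h = 146.0/3600 = 0.0405556 kg/s
t_res = M / Q_s = 2.05 / 0.0405556 = 50.5479 s
Geometry in metres: D = 50.2 mm → 0.0502 m, h = 9.75 mm → 0.00975 m; screw speed N = 180.1 rpm = 3.00167 rev/s
γ̇ = π D N / h = (π)(0.0502)(3.00167) / 0.00975 = 48.5525 s⁻¹
Adiabatic rise: ΔT = η γ̇² t_res / (ρ cp) = 2093·(48.5525)²·50.5479 / (1028·1827) = 132.79 K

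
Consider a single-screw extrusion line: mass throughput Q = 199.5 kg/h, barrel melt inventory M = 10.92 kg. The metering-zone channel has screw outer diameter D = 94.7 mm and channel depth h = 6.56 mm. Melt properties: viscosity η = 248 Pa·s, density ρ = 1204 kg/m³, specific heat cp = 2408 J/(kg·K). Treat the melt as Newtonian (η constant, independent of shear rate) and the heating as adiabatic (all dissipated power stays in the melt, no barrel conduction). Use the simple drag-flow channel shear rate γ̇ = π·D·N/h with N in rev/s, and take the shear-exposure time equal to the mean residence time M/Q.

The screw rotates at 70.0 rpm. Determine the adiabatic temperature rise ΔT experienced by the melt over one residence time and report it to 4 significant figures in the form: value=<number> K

Throughput in SI: Q_s = 199.5 kg/h ÷ 3600 s/h = 0.0554167 kg/s
t_res = M / Q_s = 10.92 ÷ 0.0554167 = 197.053 s
Geometry in metres: D = 94.7 mm → 0.0947 m, h = 6.56 mm → 0.00656 m; screw speed N = 70.0 rpm = 1.16667 rev/s
γ̇ = π·D·N / h = π · 0.0947 · 1.16667 / 0.00656 = 52.9106 s⁻¹
ΔT = η·γ̇²·t_res/(ρ·cp) = [248 × 52.9106² × 197.053] / [1204 × 2408] = 47.1885 K

value=47.19 K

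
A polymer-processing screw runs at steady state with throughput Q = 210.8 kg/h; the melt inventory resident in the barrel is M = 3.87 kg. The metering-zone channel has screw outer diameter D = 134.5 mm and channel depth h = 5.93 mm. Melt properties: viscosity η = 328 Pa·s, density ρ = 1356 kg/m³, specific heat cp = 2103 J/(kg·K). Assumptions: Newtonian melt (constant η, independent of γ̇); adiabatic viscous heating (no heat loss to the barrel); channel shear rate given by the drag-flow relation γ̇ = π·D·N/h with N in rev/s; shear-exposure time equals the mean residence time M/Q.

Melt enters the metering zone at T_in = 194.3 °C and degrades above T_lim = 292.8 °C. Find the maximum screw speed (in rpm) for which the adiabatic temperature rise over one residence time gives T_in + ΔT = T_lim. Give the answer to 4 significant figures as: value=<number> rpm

Q_s = Q / 3600 = 210.8 / 3600 = 0.0585556 kg/s
Mean residence time: t_res = M/Q_s = 3.87 kg / 0.0585556 kg/s = 66.0911 s
Convert to metres: D = 0.1345 m, h = 0.00593 m
ΔT_a = T_lim − T_in = 292.8 °C − 194.3 °C = 98.5 K
γ̇_max² = ΔT_a·ρ·cp / (η·t_res) = [98.5 × 1356 × 2103] / [328 × 66.0911] = 12957.4 s⁻²
Take the square root: γ̇_max = √(12957.4) = 113.831 s⁻¹
N_max = γ̇_max·h / (π·D) = 113.831 · 0.00593 / (π · 0.1345) = 1.5975 rev/s = 95.8502 rpm

value=95.85 rpm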